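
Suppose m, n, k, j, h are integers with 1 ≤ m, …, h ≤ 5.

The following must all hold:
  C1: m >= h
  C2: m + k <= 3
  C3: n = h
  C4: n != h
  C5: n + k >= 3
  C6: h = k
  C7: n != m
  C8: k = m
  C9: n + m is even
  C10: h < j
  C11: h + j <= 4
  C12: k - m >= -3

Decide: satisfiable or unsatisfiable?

From constraints 3, 6, and 8, n = h = k = m, so n = m. But constraint 7 says n ≠ m. Contradiction.

Unsatisfiable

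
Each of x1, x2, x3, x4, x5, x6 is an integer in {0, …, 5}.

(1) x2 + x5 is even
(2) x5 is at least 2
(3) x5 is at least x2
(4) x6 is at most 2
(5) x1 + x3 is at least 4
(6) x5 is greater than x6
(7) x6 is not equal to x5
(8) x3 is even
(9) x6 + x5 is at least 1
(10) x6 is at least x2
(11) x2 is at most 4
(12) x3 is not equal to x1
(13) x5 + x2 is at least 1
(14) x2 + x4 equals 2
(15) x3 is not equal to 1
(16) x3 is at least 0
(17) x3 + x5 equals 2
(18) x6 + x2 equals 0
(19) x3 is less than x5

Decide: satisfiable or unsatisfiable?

Take x1 = 5, x2 = 0, x3 = 0, x4 = 2, x5 = 2, x6 = 0. Then constraint 5: x1 + x3 = 5; constraint 9: x6 + x5 = 2; constraint 13: x5 + x2 = 2, and every other listed constraint is also met.

Satisfiable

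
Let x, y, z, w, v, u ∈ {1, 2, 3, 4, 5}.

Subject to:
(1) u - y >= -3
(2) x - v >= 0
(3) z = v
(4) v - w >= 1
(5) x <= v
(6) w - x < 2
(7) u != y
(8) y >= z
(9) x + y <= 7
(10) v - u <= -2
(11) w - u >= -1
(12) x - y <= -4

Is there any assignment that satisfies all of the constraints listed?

Constraints 1, 2, 4, 11, and 12 give x − v ≥ 0, v − w ≥ 1, w − u ≥ -1, u − y ≥ -3, y − x ≥ 4.
Adding all 5 inequalities: the left sides telescope to 0, and the right sides sum to 0 + 1 + (-1) + (-3) + 4 = 1. So 0 ≥ 1, which is false.

Unsatisfiable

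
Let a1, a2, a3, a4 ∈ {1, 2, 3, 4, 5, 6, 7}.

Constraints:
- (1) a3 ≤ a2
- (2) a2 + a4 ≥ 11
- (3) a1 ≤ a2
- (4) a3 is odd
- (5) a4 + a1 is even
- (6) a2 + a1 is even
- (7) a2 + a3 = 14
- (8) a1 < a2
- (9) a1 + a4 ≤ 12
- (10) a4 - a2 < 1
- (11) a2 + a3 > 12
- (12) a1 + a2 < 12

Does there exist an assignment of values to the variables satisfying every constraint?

Satisfiable

The assignment a1 = 3, a2 = 7, a3 = 7, a4 = 7 works:
  constraint 2 holds since a2 + a4 = 14.
  constraint 7 holds since a2 + a3 = 14.
The rest check out directly.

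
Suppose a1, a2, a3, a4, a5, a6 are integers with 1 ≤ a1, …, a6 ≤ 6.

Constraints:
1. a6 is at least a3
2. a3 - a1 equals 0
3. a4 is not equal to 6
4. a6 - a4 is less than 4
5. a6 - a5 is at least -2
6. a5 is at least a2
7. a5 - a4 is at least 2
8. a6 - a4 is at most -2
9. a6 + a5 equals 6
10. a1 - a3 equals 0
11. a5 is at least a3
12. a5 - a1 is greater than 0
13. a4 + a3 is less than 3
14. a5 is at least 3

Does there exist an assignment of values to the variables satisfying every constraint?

Unsatisfiable

Constraints 5, 7, and 8 give a4 − a6 ≥ 2, a6 − a5 ≥ -2, a5 − a4 ≥ 2.
Adding all 3 inequalities: the left sides telescope to 0, and the right sides sum to 2 + (-2) + 2 = 2. So 0 ≥ 2, which is false.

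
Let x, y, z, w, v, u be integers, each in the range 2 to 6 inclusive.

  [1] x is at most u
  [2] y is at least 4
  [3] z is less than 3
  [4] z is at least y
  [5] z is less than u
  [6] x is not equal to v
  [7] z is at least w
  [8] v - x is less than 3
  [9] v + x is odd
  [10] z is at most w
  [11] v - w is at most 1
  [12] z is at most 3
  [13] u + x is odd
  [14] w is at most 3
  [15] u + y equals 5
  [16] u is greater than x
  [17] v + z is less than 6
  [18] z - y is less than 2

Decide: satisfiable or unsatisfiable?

Unsatisfiable

From constraints 2 and 4: z ≥ y and y ≥ 4, so z ≥ 4. From constraints 10 and 14: z ≤ w and w ≤ 3, so z ≤ 3. But 3 < 4, so no value of z works.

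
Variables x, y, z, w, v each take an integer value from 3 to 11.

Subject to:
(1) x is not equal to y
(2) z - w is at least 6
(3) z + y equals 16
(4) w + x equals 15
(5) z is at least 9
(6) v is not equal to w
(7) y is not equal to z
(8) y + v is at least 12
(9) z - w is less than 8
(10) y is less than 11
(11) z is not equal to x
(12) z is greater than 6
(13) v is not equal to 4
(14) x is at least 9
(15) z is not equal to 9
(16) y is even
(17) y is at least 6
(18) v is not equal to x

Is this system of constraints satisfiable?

Try x = 11, y = 6, z = 10, w = 4, v = 6.
Check constraint 2: z - w = 6; constraint 3: z + y = 16; constraint 4: w + x = 15. The remaining constraints are straightforward to verify.

Satisfiable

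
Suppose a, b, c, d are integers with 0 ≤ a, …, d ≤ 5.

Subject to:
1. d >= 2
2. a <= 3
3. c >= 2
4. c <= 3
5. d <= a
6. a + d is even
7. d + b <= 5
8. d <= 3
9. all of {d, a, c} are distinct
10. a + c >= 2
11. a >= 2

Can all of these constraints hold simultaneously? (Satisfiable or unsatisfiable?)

Unsatisfiable

Constraints 1, 2, 3, 4, 8, and 11 confine each of d, a, c to the 2 values {2, 3}.
Constraint 9 requires all 3 of them to be distinct, but only 2 values are available — impossible by the pigeonhole principle.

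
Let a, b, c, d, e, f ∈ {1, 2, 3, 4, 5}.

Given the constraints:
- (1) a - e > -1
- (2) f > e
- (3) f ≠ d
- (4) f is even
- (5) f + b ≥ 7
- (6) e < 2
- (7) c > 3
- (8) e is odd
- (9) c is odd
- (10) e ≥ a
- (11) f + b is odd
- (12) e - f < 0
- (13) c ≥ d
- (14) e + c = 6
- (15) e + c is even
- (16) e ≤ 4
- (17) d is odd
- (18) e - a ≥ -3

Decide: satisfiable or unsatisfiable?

Satisfiable

Take a = 1, b = 5, c = 5, d = 1, e = 1, f = 4. Then constraint 1: a - e = 0; constraint 5: f + b = 9; constraint 12: e - f = -3, and every other listed constraint is also met.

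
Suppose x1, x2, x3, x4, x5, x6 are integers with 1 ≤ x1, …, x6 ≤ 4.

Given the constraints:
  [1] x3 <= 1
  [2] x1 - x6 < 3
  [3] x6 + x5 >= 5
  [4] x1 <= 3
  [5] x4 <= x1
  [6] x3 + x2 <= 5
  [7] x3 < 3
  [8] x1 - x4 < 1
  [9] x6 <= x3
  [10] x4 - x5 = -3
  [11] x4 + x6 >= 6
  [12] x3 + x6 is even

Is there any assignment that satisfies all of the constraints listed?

From constraints 4 and 5: x4 ≤ x1 ≤ 3. From constraints 1 and 9: x6 ≤ x3 ≤ 1. Hence x4 + x6 ≤ 4. But constraint 11 requires x4 + x6 ≥ 6, and 6 > 4. Contradiction.

Unsatisfiable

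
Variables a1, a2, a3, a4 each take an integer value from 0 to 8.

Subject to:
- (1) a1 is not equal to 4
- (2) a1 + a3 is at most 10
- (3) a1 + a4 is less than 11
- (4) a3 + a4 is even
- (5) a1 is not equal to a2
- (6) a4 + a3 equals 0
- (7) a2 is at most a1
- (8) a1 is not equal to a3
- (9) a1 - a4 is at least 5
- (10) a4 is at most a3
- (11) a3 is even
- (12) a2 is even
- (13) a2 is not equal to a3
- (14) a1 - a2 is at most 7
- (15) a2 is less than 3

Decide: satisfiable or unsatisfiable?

Satisfiable

Setting (a1, a2, a3, a4) = (8, 2, 0, 0) satisfies everything: constraint 2: a1 + a3 = 8; constraint 3: a1 + a4 = 8; constraint 6: a4 + a3 = 0, and the others follow.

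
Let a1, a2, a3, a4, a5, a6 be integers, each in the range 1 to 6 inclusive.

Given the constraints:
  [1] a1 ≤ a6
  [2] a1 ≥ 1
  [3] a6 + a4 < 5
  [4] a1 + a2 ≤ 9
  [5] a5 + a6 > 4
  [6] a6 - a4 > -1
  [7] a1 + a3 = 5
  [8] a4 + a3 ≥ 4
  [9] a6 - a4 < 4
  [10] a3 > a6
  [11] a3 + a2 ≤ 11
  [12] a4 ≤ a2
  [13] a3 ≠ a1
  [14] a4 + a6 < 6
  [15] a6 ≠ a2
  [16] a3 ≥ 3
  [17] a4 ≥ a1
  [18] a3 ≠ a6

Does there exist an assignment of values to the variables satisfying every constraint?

Satisfiable

Setting (a1, a2, a3, a4, a5, a6) = (1, 6, 4, 1, 5, 2) satisfies everything: constraint 3: a6 + a4 = 3; constraint 4: a1 + a2 = 7; constraint 5: a5 + a6 = 7, and the others follow.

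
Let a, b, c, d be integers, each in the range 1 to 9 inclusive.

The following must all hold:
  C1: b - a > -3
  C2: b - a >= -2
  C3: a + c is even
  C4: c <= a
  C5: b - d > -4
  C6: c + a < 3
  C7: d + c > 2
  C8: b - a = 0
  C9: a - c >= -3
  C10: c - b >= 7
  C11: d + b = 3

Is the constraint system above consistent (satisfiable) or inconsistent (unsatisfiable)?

Constraints 2, 9, and 10 give c − b ≥ 7, b − a ≥ -2, a − c ≥ -3.
Adding all 3 inequalities: the left sides telescope to 0, and the right sides sum to 7 + (-2) + (-3) = 2. So 0 ≥ 2, which is false.

Unsatisfiable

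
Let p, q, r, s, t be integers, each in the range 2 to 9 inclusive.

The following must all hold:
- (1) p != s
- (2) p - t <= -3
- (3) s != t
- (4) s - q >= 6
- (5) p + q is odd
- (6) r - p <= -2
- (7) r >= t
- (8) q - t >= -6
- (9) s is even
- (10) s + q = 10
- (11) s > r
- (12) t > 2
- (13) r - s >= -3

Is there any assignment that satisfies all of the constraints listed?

Unsatisfiable

Constraints 2, 4, 6, 8, and 13 give q − t ≥ -6, t − p ≥ 3, p − r ≥ 2, r − s ≥ -3, s − q ≥ 6.
Adding all 5 inequalities: the left sides telescope to 0, and the right sides sum to (-6) + 3 + 2 + (-3) + 6 = 2. So 0 ≥ 2, which is false.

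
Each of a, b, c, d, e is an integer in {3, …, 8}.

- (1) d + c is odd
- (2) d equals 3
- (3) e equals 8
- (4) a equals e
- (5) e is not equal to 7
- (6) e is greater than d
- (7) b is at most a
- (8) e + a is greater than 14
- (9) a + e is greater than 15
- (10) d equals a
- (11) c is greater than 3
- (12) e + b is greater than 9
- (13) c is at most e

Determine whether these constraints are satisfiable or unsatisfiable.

Constraint 2 fixes d = 3 and constraint 3 fixes e = 8. Constraints 4 and 10 give d = a = e, so d = e. But 3 ≠ 8 — contradiction.

Unsatisfiable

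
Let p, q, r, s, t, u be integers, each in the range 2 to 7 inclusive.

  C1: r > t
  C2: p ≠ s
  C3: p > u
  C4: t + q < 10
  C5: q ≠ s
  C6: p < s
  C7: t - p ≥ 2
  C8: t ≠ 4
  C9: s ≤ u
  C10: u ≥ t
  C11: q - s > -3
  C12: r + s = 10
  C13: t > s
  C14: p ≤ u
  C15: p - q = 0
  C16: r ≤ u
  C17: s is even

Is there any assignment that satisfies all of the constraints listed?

Constraints 1, 3, 6, 13, and 16 give u < p, p < s, s < t, t < r, r ≤ u. Chaining: u < p < s < t < r ≤ u, which forces u < u — impossible.

Unsatisfiable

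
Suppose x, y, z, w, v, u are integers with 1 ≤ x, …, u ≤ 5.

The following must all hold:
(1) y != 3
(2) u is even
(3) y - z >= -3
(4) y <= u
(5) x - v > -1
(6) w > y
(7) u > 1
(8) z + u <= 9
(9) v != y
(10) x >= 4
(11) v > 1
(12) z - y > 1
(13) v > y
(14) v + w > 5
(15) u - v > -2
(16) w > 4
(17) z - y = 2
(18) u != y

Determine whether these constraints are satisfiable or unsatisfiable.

Satisfiable

Take x = 5, y = 1, z = 3, w = 5, v = 3, u = 4. Then constraint 3: y - z = -2; constraint 5: x - v = 2, and every other listed constraint is also met.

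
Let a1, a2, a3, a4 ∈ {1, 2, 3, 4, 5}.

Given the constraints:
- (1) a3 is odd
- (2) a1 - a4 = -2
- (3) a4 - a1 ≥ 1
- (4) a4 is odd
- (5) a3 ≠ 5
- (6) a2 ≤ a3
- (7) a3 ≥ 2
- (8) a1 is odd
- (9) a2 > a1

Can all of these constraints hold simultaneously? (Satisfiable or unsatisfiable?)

Try a1 = 1, a2 = 3, a3 = 3, a4 = 3.
Check constraint 1: a3 = 3 is odd; constraint 2: a1 - a4 = -2; constraint 3: a4 - a1 = 2. The remaining constraints are straightforward to verify.

Satisfiable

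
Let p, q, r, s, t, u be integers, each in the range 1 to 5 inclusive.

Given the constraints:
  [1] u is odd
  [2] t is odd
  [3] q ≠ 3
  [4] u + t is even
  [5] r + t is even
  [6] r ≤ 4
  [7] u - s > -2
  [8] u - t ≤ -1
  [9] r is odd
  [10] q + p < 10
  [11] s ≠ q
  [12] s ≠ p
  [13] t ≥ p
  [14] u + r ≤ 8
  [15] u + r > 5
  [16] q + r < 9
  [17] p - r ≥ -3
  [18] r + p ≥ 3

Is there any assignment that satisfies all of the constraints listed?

Try p = 2, q = 5, r = 3, s = 3, t = 5, u = 3.
Check constraint 7: u - s = 0; constraint 8: u - t = -2; constraint 10: q + p = 7. The remaining constraints are straightforward to verify.

Satisfiable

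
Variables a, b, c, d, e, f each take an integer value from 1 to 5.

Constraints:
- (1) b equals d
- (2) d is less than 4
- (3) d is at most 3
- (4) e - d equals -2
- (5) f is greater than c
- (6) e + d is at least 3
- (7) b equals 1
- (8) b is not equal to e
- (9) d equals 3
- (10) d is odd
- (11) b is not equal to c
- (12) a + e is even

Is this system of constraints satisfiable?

Constraint 7 fixes b = 1 and constraint 9 fixes d = 3, but constraint 1 requires b = d. Since 1 ≠ 3, contradiction.

Unsatisfiable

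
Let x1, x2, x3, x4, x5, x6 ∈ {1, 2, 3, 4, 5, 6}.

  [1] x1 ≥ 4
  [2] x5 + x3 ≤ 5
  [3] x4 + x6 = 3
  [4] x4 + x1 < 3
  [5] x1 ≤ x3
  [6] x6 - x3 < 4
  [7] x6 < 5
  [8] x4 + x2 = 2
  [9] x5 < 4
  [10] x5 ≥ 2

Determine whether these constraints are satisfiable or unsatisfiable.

Unsatisfiable

From constraint 10: x5 ≥ 2. From constraints 1 and 5: x3 ≥ x1 ≥ 4. Hence x5 + x3 ≥ 6. But constraint 2 requires x5 + x3 ≤ 5, and 5 < 6. Contradiction.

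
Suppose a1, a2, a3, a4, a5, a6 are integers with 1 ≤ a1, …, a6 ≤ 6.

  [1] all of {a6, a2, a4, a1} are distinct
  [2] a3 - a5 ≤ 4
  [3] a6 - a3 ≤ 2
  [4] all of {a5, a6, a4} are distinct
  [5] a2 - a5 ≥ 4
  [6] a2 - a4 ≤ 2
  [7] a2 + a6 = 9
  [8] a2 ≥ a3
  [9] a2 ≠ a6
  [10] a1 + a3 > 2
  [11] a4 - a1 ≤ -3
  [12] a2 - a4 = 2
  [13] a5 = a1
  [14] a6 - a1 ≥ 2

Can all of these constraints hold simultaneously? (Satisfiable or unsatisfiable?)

Constraints 2, 3, 5, 6, 11, and 14 give a2 − a5 ≥ 4, a5 − a3 ≥ -4, a3 − a6 ≥ -2, a6 − a1 ≥ 2, a1 − a4 ≥ 3, a4 − a2 ≥ -2.
Adding all 6 inequalities: the left sides telescope to 0, and the right sides sum to 4 + (-4) + (-2) + 2 + 3 + (-2) = 1. So 0 ≥ 1, which is false.

Unsatisfiable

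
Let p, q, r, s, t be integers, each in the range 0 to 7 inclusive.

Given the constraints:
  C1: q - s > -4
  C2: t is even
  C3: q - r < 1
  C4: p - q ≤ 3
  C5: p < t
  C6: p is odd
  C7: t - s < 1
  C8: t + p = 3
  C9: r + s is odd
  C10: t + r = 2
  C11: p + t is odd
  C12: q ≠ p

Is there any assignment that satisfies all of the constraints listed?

Satisfiable

The assignment p = 1, q = 0, r = 0, s = 3, t = 2 works:
  constraint 1 holds since q - s = -3.
  constraint 3 holds since q - r = 0.
The rest check out directly.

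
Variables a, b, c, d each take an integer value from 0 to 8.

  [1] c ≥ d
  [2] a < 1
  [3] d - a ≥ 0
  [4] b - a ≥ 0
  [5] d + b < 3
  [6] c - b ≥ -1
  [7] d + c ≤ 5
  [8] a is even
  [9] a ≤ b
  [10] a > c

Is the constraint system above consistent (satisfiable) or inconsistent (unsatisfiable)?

Unsatisfiable

Constraints 1, 3, and 10 give d ≤ c, c < a, a ≤ d. Chaining: d ≤ c < a ≤ d, which forces d < d — impossible.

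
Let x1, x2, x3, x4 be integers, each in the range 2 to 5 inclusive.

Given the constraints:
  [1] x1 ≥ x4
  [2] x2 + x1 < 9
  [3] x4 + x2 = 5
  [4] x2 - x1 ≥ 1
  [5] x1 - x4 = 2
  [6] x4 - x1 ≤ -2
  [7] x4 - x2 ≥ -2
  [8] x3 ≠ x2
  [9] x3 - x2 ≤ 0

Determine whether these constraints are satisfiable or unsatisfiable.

Unsatisfiable

Constraints 4, 6, and 7 give x4 − x2 ≥ -2, x2 − x1 ≥ 1, x1 − x4 ≥ 2.
Adding all 3 inequalities: the left sides telescope to 0, and the right sides sum to (-2) + 1 + 2 = 1. So 0 ≥ 1, which is false.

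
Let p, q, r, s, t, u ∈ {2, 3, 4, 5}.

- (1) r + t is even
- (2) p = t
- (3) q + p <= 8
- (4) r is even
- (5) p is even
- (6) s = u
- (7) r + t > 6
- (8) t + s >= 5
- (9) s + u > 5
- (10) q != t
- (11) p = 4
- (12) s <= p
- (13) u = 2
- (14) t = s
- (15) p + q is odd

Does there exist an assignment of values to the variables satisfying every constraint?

Unsatisfiable

Constraint 11 fixes p = 4 and constraint 13 fixes u = 2. Constraints 2, 6, and 14 give p = t = s = u, so p = u. But 4 ≠ 2 — contradiction.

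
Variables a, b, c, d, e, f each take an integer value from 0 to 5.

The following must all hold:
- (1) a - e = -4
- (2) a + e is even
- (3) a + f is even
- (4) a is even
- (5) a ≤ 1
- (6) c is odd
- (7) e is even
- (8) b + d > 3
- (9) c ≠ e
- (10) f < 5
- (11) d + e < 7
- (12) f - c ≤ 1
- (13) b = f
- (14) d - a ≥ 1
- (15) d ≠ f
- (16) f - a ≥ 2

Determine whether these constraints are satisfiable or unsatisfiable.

Try a = 0, b = 4, c = 5, d = 2, e = 4, f = 4.
Check constraint 1: a - e = -4; constraint 8: b + d = 6. The remaining constraints are straightforward to verify.

Satisfiable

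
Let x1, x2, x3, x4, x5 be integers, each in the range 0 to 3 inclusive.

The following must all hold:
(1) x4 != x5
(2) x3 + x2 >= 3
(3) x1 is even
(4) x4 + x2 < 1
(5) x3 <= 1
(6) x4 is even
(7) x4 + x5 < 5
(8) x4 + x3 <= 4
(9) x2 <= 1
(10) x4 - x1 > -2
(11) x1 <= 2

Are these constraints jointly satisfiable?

Unsatisfiable

From constraint 5: x3 ≤ 1. From constraint 9: x2 ≤ 1. Hence x3 + x2 ≤ 2. But constraint 2 requires x3 + x2 ≥ 3, and 3 > 2. Contradiction.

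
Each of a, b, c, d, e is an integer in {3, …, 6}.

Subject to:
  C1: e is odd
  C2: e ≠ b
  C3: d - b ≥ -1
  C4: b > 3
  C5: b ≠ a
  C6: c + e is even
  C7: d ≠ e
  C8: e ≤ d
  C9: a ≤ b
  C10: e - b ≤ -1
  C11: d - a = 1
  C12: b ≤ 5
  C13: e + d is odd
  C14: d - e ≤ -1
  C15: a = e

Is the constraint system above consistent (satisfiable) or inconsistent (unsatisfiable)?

Constraints 3, 10, and 14 give d − b ≥ -1, b − e ≥ 1, e − d ≥ 1.
Adding all 3 inequalities: the left sides telescope to 0, and the right sides sum to (-1) + 1 + 1 = 1. So 0 ≥ 1, which is false.

Unsatisfiable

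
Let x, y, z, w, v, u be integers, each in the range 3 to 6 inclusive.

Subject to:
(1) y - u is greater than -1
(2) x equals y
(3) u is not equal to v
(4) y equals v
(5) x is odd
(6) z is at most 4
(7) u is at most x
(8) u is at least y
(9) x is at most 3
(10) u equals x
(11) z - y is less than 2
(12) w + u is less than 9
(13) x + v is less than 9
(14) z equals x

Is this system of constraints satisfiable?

From constraints 2, 4, and 10, u = x = y = v, so u = v. But constraint 3 says u ≠ v. Contradiction.

Unsatisfiable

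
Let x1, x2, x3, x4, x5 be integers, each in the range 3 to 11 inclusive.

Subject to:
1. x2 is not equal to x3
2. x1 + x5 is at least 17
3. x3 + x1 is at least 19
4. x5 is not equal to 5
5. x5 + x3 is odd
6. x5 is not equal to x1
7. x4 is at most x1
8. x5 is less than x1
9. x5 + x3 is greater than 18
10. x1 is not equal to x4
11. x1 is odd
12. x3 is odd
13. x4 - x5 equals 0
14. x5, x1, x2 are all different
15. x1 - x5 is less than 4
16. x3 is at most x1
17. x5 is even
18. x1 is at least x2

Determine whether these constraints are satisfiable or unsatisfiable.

Satisfiable

Setting (x1, x2, x3, x4, x5) = (11, 9, 11, 8, 8) satisfies everything: constraint 2: x1 + x5 = 19; constraint 3: x3 + x1 = 22; constraint 9: x5 + x3 = 19, and the others follow.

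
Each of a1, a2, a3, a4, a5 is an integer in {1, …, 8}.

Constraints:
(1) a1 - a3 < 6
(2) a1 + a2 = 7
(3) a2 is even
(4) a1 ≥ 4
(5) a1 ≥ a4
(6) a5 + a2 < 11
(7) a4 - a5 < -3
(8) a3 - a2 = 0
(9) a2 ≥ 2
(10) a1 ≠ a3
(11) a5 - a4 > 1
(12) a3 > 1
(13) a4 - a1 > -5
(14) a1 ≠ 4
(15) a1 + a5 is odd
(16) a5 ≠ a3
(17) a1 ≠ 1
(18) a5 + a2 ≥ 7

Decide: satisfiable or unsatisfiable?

Satisfiable

Try a1 = 5, a2 = 2, a3 = 2, a4 = 2, a5 = 6.
Check constraint 1: a1 - a3 = 3; constraint 2: a1 + a2 = 7; constraint 6: a5 + a2 = 8. The remaining constraints are straightforward to verify.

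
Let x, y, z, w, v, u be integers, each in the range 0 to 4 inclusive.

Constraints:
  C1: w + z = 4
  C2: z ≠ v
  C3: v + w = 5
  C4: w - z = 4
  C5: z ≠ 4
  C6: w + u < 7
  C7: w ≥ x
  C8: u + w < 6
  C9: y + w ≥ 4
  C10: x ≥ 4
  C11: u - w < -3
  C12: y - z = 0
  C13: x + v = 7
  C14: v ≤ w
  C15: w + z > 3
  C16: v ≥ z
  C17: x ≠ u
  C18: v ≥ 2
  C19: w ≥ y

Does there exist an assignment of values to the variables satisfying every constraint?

Unsatisfiable

From constraint 18: v ≥ 2. From constraints 7 and 10: w ≥ x ≥ 4. Hence v + w ≥ 6. But constraint 3 requires v + w = 5, and 5 < 6. Contradiction.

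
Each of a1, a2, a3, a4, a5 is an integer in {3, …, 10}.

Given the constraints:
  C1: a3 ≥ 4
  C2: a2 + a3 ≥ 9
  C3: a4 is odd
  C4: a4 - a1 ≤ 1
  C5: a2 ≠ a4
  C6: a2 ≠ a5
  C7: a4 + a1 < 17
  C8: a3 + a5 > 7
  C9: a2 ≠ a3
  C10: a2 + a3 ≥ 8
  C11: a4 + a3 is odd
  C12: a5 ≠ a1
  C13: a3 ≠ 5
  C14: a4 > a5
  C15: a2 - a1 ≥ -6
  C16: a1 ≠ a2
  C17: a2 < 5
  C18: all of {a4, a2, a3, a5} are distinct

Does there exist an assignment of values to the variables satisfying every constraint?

Take a1 = 7, a2 = 3, a3 = 6, a4 = 7, a5 = 4. Then constraint 2: a2 + a3 = 9; constraint 4: a4 - a1 = 0; constraint 7: a4 + a1 = 14, and every other listed constraint is also met.

Satisfiable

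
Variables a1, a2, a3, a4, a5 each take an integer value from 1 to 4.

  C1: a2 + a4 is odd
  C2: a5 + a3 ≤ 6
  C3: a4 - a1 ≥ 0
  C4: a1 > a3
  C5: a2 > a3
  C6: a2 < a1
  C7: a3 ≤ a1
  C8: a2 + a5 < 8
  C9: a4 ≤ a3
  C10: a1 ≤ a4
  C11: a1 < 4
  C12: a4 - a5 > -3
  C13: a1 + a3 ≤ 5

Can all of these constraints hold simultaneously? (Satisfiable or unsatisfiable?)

Constraints 5, 6, 9, and 10 give a2 < a1, a1 ≤ a4, a4 ≤ a3, a3 < a2. Chaining: a2 < a1 ≤ a4 ≤ a3 < a2, which forces a2 < a2 — impossible.

Unsatisfiable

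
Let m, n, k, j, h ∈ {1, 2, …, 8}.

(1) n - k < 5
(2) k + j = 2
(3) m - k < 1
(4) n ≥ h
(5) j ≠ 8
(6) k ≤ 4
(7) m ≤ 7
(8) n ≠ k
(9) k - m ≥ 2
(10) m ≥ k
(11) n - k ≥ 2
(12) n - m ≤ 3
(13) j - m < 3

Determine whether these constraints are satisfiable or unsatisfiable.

Unsatisfiable

Constraints 9, 11, and 12 give n − k ≥ 2, k − m ≥ 2, m − n ≥ -3.
Adding all 3 inequalities: the left sides telescope to 0, and the right sides sum to 2 + 2 + (-3) = 1. So 0 ≥ 1, which is false.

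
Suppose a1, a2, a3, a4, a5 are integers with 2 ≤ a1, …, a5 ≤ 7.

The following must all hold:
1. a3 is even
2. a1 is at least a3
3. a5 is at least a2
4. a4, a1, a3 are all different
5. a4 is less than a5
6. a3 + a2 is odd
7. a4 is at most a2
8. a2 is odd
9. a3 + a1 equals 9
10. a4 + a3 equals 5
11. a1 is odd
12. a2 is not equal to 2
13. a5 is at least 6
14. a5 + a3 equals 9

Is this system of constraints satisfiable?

Satisfiable

Take a1 = 7, a2 = 5, a3 = 2, a4 = 3, a5 = 7. Then constraint 9: a3 + a1 = 9; constraint 10: a4 + a3 = 5, and every other listed constraint is also met.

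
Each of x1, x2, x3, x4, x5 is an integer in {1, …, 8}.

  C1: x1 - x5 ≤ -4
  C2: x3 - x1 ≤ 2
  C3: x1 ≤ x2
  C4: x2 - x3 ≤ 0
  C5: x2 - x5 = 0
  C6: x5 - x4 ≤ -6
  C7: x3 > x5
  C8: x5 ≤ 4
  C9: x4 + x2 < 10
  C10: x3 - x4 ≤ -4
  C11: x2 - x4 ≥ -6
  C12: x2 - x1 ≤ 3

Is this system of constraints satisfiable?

Constraints 1, 2, 4, 6, and 11 give x3 − x2 ≥ 0, x2 − x4 ≥ -6, x4 − x5 ≥ 6, x5 − x1 ≥ 4, x1 − x3 ≥ -2.
Adding all 5 inequalities: the left sides telescope to 0, and the right sides sum to 0 + (-6) + 6 + 4 + (-2) = 2. So 0 ≥ 2, which is false.

Unsatisfiable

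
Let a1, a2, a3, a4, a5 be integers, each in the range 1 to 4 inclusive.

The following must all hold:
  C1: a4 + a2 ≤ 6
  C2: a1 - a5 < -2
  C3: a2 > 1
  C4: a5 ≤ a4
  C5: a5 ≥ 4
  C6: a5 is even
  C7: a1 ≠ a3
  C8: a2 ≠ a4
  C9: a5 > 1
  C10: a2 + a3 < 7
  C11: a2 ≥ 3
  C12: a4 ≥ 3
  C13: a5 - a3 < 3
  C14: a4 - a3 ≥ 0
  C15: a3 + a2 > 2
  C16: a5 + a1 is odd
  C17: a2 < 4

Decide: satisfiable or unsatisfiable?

Unsatisfiable

From constraints 4 and 5: a4 ≥ a5 ≥ 4. From constraint 11: a2 ≥ 3. Hence a4 + a2 ≥ 7. But constraint 1 requires a4 + a2 ≤ 6, and 6 < 7. Contradiction.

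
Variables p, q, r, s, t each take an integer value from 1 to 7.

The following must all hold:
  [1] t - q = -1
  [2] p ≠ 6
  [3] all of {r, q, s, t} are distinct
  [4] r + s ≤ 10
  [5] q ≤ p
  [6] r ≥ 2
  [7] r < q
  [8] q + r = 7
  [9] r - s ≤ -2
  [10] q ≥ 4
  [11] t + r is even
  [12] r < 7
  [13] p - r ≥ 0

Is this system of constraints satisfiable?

Satisfiable

Take p = 5, q = 5, r = 2, s = 6, t = 4. Then constraint 1: t - q = -1; constraint 4: r + s = 8, and every other listed constraint is also met.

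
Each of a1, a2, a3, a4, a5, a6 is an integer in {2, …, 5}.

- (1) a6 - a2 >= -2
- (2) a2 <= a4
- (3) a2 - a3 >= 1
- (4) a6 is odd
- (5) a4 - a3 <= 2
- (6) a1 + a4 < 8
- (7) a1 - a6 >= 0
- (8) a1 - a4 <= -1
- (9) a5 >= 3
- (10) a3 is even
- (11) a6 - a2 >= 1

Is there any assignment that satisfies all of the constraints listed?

Constraints 3, 5, 7, 8, and 11 give a2 − a3 ≥ 1, a3 − a4 ≥ -2, a4 − a1 ≥ 1, a1 − a6 ≥ 0, a6 − a2 ≥ 1.
Adding all 5 inequalities: the left sides telescope to 0, and the right sides sum to 1 + (-2) + 1 + 0 + 1 = 1. So 0 ≥ 1, which is false.

Unsatisfiable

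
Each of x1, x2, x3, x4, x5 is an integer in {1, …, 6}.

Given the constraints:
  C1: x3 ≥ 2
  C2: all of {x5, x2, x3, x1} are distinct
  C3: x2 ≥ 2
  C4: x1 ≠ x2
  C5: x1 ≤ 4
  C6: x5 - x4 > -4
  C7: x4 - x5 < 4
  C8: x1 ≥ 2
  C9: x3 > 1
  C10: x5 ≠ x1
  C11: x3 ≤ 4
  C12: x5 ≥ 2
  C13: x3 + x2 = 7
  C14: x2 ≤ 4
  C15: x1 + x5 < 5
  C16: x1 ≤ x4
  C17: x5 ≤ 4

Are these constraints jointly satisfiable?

Constraints 1, 3, 5, 8, 11, 12, 14, and 17 confine each of x5, x2, x3, x1 to the 3 values {2, …, 4}.
Constraint 2 requires all 4 of them to be distinct, but only 3 values are available — impossible by the pigeonhole principle.

Unsatisfiable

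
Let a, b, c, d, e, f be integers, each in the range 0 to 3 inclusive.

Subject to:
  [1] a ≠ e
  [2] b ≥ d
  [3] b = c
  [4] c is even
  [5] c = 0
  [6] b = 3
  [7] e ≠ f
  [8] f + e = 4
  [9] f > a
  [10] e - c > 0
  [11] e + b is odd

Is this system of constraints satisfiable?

Constraint 6 fixes b = 3 and constraint 5 fixes c = 0, but constraint 3 requires b = c. Since 3 ≠ 0, contradiction.

Unsatisfiable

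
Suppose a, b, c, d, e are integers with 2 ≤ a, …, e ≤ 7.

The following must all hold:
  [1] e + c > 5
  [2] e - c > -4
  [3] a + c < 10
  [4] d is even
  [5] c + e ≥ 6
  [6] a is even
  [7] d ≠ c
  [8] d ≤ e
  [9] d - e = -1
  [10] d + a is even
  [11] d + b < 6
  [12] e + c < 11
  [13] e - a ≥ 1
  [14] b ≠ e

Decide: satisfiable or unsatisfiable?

The assignment a = 2, b = 2, c = 5, d = 2, e = 3 works:
  constraint 1 holds since e + c = 8.
  constraint 2 holds since e - c = -2.
The rest check out directly.

Satisfiable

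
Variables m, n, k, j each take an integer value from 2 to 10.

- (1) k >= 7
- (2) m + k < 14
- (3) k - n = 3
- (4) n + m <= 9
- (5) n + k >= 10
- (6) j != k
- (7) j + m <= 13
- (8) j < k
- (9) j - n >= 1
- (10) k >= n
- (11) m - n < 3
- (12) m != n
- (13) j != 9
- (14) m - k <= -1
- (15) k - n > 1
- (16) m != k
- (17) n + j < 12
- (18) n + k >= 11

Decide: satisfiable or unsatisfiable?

One satisfying assignment is m = 5, n = 4, k = 7, j = 6.
For the less obvious constraints — constraint 2: m + k = 12; constraint 3: k - n = 3 — and the others hold by inspection.

Satisfiable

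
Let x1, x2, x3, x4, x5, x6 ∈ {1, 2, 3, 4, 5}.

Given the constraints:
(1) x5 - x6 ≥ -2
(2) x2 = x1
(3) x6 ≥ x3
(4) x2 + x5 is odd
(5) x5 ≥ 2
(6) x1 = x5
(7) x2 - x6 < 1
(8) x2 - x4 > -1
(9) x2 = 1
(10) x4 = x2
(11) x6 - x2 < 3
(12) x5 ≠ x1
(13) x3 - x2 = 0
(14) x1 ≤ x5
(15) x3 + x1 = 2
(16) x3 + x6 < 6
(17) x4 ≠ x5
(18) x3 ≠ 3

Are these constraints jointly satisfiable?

Unsatisfiable

From constraints 2, 6, and 10, x4 = x2 = x1 = x5, so x4 = x5. But constraint 17 says x4 ≠ x5. Contradiction.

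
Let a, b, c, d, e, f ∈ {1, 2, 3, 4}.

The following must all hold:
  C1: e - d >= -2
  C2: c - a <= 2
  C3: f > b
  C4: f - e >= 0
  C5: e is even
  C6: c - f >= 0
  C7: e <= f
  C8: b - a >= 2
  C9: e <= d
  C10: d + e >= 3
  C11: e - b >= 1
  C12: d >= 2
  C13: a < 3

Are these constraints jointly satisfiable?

Constraints 2, 4, 6, 8, and 11 give a − c ≥ -2, c − f ≥ 0, f − e ≥ 0, e − b ≥ 1, b − a ≥ 2.
Adding all 5 inequalities: the left sides telescope to 0, and the right sides sum to (-2) + 0 + 0 + 1 + 2 = 1. So 0 ≥ 1, which is false.

Unsatisfiable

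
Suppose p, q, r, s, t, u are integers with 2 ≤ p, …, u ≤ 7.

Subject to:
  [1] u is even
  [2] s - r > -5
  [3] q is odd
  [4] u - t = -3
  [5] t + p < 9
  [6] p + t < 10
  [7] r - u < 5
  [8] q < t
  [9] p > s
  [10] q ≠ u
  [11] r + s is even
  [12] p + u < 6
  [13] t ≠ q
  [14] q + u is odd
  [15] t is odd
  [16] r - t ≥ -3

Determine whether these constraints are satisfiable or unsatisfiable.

Satisfiable

The assignment p = 3, q = 3, r = 4, s = 2, t = 5, u = 2 works:
  constraint 2 holds since s - r = -2.
  constraint 4 holds since u - t = -3.
  constraint 5 holds since t + p = 8.
The rest check out directly.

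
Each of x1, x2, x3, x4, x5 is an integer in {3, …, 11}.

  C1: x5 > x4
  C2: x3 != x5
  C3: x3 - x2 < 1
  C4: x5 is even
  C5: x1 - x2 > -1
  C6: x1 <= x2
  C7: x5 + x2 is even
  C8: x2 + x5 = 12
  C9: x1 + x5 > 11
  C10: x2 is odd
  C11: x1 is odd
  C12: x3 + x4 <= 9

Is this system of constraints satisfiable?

Unsatisfiable

Constraint 4 makes x5 even and constraint 10 makes x2 odd, so x5 + x2 must be odd. Constraint 7 says x5 + x2 is even — contradiction.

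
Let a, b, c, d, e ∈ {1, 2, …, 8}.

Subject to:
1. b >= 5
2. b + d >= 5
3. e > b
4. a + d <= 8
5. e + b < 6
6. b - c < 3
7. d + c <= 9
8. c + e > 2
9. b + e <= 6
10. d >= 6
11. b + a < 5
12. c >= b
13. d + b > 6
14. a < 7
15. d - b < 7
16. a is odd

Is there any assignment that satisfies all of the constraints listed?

Unsatisfiable

From constraint 10: d ≥ 6. From constraints 1 and 12: c ≥ b ≥ 5. Hence d + c ≥ 11. But constraint 7 requires d + c ≤ 9, and 9 < 11. Contradiction.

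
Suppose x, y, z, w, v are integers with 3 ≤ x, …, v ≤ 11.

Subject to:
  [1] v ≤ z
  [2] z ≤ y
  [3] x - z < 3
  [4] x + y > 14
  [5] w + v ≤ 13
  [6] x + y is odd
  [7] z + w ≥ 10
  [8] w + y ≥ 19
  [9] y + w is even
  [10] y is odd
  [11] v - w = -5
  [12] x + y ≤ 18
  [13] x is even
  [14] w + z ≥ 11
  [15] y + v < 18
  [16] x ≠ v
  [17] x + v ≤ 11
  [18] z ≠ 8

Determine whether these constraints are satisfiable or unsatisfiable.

The assignment x = 6, y = 11, z = 4, w = 9, v = 4 works:
  constraint 3 holds since x - z = 2.
  constraint 4 holds since x + y = 17.
  constraint 5 holds since w + v = 13.
The rest check out directly.

Satisfiable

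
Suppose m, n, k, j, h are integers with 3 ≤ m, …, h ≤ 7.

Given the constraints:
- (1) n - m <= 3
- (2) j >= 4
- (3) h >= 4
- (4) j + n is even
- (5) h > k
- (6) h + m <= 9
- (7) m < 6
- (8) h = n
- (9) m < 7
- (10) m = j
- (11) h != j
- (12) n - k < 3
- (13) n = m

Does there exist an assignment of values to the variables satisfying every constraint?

Unsatisfiable

From constraints 8, 10, and 13, h = n = m = j, so h = j. But constraint 11 says h ≠ j. Contradiction.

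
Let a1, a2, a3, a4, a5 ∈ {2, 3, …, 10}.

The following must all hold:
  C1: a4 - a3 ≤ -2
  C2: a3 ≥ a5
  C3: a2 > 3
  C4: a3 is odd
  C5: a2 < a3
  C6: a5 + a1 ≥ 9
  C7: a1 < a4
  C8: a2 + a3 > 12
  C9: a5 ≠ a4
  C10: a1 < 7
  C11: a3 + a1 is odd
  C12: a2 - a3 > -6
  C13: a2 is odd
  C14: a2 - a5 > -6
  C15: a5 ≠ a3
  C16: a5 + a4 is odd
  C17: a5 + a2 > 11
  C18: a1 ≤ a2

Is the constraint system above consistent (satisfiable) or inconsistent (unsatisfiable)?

Setting (a1, a2, a3, a4, a5) = (4, 5, 9, 5, 8) satisfies everything: constraint 1: a4 - a3 = -4; constraint 6: a5 + a1 = 12; constraint 8: a2 + a3 = 14, and the others follow.

Satisfiable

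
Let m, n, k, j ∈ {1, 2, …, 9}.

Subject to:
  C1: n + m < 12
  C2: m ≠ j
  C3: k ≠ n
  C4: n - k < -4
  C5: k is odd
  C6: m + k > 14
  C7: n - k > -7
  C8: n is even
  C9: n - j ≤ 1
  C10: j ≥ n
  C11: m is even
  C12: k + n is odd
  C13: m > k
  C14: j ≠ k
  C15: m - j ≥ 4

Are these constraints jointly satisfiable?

Try m = 8, n = 2, k = 7, j = 2.
Check constraint 1: n + m = 10; constraint 4: n - k = -5. The remaining constraints are straightforward to verify.

Satisfiable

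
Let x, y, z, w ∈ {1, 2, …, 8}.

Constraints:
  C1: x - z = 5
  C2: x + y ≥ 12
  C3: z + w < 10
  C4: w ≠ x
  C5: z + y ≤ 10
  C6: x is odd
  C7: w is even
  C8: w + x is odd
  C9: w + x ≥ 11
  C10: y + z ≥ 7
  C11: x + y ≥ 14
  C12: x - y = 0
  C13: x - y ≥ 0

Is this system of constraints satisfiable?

One satisfying assignment is x = 7, y = 7, z = 2, w = 6.
For the less obvious constraints — constraint 1: x - z = 5; constraint 2: x + y = 14 — and the others hold by inspection.

Satisfiable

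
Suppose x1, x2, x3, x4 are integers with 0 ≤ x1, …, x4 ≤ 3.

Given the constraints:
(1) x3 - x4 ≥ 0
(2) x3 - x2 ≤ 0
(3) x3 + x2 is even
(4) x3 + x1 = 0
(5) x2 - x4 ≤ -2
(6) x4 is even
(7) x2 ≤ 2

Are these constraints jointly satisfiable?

Unsatisfiable

Constraints 1, 2, and 5 give x2 − x3 ≥ 0, x3 − x4 ≥ 0, x4 − x2 ≥ 2.
Adding all 3 inequalities: the left sides telescope to 0, and the right sides sum to 0 + 0 + 2 = 2. So 0 ≥ 2, which is false.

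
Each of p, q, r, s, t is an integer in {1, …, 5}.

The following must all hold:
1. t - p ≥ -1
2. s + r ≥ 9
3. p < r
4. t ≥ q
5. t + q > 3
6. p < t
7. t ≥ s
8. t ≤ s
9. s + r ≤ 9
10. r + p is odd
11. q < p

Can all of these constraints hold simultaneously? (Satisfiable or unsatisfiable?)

Satisfiable

Setting (p, q, r, s, t) = (3, 1, 4, 5, 5) satisfies everything: constraint 1: t - p = 2; constraint 2: s + r = 9; constraint 5: t + q = 6, and the others follow.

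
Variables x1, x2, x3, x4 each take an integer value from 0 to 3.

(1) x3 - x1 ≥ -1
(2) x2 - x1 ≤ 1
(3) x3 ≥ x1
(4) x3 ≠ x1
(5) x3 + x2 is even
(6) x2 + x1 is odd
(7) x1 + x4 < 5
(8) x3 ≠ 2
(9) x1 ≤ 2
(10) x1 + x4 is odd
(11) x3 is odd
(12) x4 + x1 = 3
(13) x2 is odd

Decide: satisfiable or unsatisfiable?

Satisfiable

Take x1 = 0, x2 = 1, x3 = 1, x4 = 3. Then constraint 1: x3 - x1 = 1; constraint 2: x2 - x1 = 1; constraint 7: x1 + x4 = 3, and every other listed constraint is also met.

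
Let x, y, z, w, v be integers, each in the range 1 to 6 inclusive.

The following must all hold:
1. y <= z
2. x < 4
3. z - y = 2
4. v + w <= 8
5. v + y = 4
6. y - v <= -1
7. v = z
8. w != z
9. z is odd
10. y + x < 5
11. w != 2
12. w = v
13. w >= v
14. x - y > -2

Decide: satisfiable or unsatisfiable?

From constraints 7 and 12, w = v = z, so w = z. But constraint 8 says w ≠ z. Contradiction.

Unsatisfiable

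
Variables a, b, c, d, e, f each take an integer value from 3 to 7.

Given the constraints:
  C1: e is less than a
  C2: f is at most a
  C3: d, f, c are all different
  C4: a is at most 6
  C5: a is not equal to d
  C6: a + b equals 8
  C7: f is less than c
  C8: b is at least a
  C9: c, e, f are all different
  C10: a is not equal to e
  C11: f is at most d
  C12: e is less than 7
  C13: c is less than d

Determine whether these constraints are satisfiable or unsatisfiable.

Satisfiable

Take a = 4, b = 4, c = 5, d = 7, e = 3, f = 4. Then constraint 3: values 7, 4, 5 are distinct; constraint 6: a + b = 8; constraint 9: values 5, 3, 4 are distinct, and every other listed constraint is also met.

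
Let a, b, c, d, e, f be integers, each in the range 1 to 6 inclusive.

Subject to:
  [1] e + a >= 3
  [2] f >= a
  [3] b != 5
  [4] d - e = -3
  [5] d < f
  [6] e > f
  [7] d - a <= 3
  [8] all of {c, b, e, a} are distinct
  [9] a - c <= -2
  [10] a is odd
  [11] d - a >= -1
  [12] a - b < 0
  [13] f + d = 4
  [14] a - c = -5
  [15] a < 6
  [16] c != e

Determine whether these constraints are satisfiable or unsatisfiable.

Satisfiable

The assignment a = 1, b = 3, c = 6, d = 1, e = 4, f = 3 works:
  constraint 1 holds since e + a = 5.
  constraint 4 holds since d - e = -3.
The rest check out directly.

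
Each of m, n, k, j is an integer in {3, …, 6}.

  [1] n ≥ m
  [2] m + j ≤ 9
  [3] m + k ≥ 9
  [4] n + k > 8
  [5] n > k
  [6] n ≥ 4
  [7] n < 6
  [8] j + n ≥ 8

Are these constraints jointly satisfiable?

Satisfiable

Setting (m, n, k, j) = (5, 5, 4, 4) satisfies everything: constraint 2: m + j = 9; constraint 3: m + k = 9; constraint 4: n + k = 9, and the others follow.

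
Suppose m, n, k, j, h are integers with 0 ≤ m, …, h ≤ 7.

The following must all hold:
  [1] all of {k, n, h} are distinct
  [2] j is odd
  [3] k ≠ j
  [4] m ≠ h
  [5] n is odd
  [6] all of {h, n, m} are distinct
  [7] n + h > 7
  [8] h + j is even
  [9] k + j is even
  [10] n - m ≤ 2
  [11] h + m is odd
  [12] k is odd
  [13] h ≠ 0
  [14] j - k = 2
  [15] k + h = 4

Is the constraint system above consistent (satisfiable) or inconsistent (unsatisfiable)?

Satisfiable

The assignment m = 6, n = 7, k = 1, j = 3, h = 3 works:
  constraint 7 holds since n + h = 10.
  constraint 10 holds since n - m = 1.
  constraint 14 holds since j - k = 2.
The rest check out directly.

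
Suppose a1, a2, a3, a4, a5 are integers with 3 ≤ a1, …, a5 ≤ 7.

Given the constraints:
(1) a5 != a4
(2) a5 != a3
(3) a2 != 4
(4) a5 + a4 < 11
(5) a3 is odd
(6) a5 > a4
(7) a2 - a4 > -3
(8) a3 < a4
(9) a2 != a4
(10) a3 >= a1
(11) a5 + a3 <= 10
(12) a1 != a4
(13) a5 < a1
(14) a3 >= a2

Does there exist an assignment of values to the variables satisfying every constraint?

Unsatisfiable

Constraints 6, 8, 10, and 13 give a3 < a4, a4 < a5, a5 < a1, a1 ≤ a3. Chaining: a3 < a4 < a5 < a1 ≤ a3, which forces a3 < a3 — impossible.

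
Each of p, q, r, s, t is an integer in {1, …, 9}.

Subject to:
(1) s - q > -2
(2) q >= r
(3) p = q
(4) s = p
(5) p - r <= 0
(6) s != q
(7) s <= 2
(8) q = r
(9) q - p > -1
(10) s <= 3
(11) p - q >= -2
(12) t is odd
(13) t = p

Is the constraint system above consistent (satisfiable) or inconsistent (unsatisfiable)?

Unsatisfiable

From constraints 3 and 4, s = p = q, so s = q. But constraint 6 says s ≠ q. Contradiction.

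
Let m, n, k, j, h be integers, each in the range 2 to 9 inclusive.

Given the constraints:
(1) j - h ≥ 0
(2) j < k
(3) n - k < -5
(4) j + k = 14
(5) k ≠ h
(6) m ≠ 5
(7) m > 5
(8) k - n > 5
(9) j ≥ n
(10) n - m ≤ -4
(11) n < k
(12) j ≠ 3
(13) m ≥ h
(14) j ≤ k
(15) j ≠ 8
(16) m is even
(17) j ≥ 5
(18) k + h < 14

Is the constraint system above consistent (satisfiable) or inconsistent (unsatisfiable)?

Satisfiable

Try m = 6, n = 2, k = 8, j = 6, h = 5.
Check constraint 1: j - h = 1; constraint 3: n - k = -6. The remaining constraints are straightforward to verify.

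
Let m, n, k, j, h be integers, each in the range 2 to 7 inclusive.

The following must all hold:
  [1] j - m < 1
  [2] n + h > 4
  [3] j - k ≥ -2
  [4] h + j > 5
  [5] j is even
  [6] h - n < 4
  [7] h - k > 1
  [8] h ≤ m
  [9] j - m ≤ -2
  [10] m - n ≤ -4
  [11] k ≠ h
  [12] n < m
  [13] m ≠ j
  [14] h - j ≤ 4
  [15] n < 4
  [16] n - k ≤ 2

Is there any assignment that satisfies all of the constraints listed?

Unsatisfiable

Constraints 3, 9, 10, and 16 give k − n ≥ -2, n − m ≥ 4, m − j ≥ 2, j − k ≥ -2.
Adding all 4 inequalities: the left sides telescope to 0, and the right sides sum to (-2) + 4 + 2 + (-2) = 2. So 0 ≥ 2, which is false.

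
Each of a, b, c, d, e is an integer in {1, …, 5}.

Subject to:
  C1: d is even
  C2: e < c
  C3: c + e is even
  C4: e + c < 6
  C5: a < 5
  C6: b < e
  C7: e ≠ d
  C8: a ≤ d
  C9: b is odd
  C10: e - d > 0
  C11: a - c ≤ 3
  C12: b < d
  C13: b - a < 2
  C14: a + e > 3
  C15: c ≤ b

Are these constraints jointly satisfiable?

Constraints 2, 10, 12, and 15 give b < d, d < e, e < c, c ≤ b. Chaining: b < d < e < c ≤ b, which forces b < b — impossible.

Unsatisfiable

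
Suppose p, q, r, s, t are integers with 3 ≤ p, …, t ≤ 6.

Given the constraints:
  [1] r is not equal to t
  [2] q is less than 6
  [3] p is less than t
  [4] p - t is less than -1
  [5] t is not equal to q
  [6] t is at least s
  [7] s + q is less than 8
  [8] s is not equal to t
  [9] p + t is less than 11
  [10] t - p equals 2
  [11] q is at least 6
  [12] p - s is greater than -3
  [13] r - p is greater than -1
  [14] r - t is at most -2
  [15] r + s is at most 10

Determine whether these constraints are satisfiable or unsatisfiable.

From constraint 11: q ≥ 6. From constraint 2: q ≤ 5. But 5 < 6, so no value of q works.

Unsatisfiable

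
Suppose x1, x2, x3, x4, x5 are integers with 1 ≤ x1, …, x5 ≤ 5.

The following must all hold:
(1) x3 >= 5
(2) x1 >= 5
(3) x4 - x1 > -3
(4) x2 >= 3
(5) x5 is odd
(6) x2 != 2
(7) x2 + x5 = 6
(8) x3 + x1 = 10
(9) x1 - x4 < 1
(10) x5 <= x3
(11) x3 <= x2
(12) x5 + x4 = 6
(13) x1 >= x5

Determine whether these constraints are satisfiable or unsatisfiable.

Satisfiable

Setting (x1, x2, x3, x4, x5) = (5, 5, 5, 5, 1) satisfies everything: constraint 3: x4 - x1 = 0; constraint 7: x2 + x5 = 6, and the others follow.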